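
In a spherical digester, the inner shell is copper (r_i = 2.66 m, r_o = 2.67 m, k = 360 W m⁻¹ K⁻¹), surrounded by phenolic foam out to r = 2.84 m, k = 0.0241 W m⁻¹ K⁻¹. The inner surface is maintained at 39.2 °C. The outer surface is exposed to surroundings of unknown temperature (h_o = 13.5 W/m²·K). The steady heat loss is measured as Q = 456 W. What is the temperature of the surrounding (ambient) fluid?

T_out = 5.11 °C

Series resistances:
  R_copper = (1/2.66 − 1/2.67)/(4πk) = 0.001408/(4π·360) = 3.112×10^-7 K/W
  R_phenolic foam = (1/2.67 − 1/2.84)/(4πk) = 0.02242/(4π·0.0241) = 0.07403 K/W
  R_conv,out = 1/(4πr²h) = 1/(4π·2.84²·13.5) = 7.308×10^-4 K/W
ΣR = 0.07476 K/W
ΔT = Q·ΣR = 456 × 0.07476 = 34.09 K
Heat flows outward, so T_out = T_in − ΔT = 39.2 − 34.09 = 5.11 °C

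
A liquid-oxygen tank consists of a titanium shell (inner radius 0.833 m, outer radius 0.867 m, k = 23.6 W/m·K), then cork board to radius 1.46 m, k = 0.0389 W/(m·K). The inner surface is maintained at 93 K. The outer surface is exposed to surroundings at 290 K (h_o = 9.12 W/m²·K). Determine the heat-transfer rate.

Q = 205 W

Series thermal resistances, inner to outer:
  R_titanium = (1/0.833 − 1/0.867)/(4πk) = 0.04708/(4π·23.6) = 1.587×10^-4 K/W
  R_cork board = (1/0.867 − 1/1.46)/(4πk) = 0.4685/(4π·0.0389) = 0.9583 K/W
  R_conv,out = 1/(4πr²h) = 1/(4π·1.46²·9.12) = 0.004093 K/W
ΣR = 1.587×10^-4 + 0.9583 + 0.004093 = 0.9626 K/W
Q = ΔT/ΣR = (93 K − 290 K)/0.9626 = -205 W
(Negative Q ⇒ heat flows inward; heat gain = 205 W.)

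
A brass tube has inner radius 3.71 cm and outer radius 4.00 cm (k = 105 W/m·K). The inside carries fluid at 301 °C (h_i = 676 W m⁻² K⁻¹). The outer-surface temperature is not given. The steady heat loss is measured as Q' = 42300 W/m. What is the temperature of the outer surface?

T_out = 27.7 °C

Series resistances:
  R'_conv,in = 1/(2πr h) = 1/(2π·0.0371·676) = 0.006346 m·K/W
  R'_brass = ln(0.0400/0.0371)/(2πk) = 0.07526/(2π·105) = 1.141×10^-4 m·K/W
ΣR = 0.006460 m·K/W
ΔT = Q'·ΣR = 42300 × 0.006460 = 273.3 K
Heat flows outward, so T_out = T_in − ΔT = 301 − 273.3 = 27.7 °C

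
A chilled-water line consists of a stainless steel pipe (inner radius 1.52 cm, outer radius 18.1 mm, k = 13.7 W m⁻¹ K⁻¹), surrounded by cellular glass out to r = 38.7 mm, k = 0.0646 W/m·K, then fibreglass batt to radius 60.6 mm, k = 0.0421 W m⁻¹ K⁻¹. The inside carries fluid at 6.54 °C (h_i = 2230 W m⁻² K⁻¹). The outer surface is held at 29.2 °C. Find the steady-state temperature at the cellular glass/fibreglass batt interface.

Series thermal resistances, inner to outer:
  R'_conv,in = 1/(2πr h) = 1/(2π·0.0152·2230) = 0.004695 m·K/W
  R'_stainless steel = ln(0.0181/0.0152)/(2πk) = 0.1746/(2π·13.7) = 0.002029 m·K/W
  R'_cellular glass = ln(0.0387/0.0181)/(2πk) = 0.7599/(2π·0.0646) = 1.872 m·K/W
  R'_fibreglass batt = ln(0.0606/0.0387)/(2πk) = 0.4485/(2π·0.0421) = 1.695 m·K/W
ΣR = 0.004695 + 0.002029 + 1.872 + 1.695 = 3.574 m·K/W
Q' = ΔT/ΣR = (6.54 °C − 29.2 °C)/3.574 = -6.340 W/m
From the inner boundary to the cellular glass/fibreglass batt interface, ΣR_partial = 1.879 m·K/W.
T_interface = T_in − Q'·ΣR_partial = 6.54 °C − (-6.340)(1.879) = 18.5 °C

T = 18.5 °C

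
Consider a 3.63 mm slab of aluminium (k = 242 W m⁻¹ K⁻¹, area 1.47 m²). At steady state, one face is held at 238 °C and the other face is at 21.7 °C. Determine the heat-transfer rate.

Q = 21200 kW

Q = kA·ΔT/L = 242 × 1.47 × |238 °C − 21.7 °C| / 0.00363 = 2.12×10^7 W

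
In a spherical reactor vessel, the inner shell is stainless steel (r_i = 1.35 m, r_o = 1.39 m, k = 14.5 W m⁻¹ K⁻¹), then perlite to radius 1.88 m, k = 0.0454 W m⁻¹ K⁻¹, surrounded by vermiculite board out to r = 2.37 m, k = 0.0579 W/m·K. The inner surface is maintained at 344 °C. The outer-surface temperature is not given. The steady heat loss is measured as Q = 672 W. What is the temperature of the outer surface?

T_out = 21.5 °C

Sum the resistances:
  R_stainless steel = (1/1.35 − 1/1.39)/(4πk) = 0.02132/(4π·14.5) = 1.170×10^-4 K/W
  R_perlite = (1/1.39 − 1/1.88)/(4πk) = 0.1875/(4π·0.0454) = 0.3287 K/W
  R_vermiculite board = (1/1.88 − 1/2.37)/(4πk) = 0.1100/(4π·0.0579) = 0.1511 K/W
ΣR = 0.4799 K/W
ΔT = Q·ΣR = 672 × 0.4799 = 322.5 K
Heat flows outward, so T_out = T_in − ΔT = 344 − 322.5 = 21.5 °C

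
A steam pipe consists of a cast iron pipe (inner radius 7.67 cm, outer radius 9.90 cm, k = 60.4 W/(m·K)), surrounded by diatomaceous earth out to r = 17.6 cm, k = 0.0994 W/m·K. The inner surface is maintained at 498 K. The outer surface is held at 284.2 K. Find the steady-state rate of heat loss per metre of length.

Q' = 232 W/m

Treat each layer as a resistance in series:
  R'_cast iron = ln(0.0990/0.0767)/(2πk) = 0.2552/(2π·60.4) = 6.725×10^-4 m·K/W
  R'_diatomaceous earth = ln(0.176/0.0990)/(2πk) = 0.5754/(2π·0.0994) = 0.9212 m·K/W
ΣR = 6.725×10^-4 + 0.9212 = 0.9219 m·K/W
Q' = ΔT/ΣR = (498 K − 284.2 K)/0.9219 = 232 W/m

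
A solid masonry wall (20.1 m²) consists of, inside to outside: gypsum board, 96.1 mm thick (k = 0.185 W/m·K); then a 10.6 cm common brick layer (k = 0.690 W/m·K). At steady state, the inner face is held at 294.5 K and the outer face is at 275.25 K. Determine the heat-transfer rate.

Q = 575 W

Resistance network (inner→outer):
  R_gypsum board = L/(kA) = 0.0961/(0.185·20.1) = 0.02584 K/W
  R_common brick = L/(kA) = 0.106/(0.690·20.1) = 0.007643 K/W
ΣR = 0.02584 + 0.007643 = 0.03348 K/W
Q = ΔT/ΣR = (294.5 K − 275.25 K)/0.03348 = 575 W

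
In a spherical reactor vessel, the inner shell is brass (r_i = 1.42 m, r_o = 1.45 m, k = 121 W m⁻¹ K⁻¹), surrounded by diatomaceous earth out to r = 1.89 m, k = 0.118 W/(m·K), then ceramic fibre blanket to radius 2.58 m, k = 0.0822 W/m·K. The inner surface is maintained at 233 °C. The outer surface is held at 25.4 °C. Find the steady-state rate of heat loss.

Treat each layer as a resistance in series:
  R_brass = (1/1.42 − 1/1.45)/(4πk) = 0.01457/(4π·121) = 9.582×10^-6 K/W
  R_diatomaceous earth = (1/1.45 − 1/1.89)/(4πk) = 0.1606/(4π·0.118) = 0.1083 K/W
  R_ceramic fibre blanket = (1/1.89 − 1/2.58)/(4πk) = 0.1415/(4π·0.0822) = 0.1370 K/W
ΣR = 9.582×10^-6 + 0.1083 + 0.1370 = 0.2453 K/W
Q = ΔT/ΣR = (233 °C − 25.4 °C)/0.2453 = 846 W

Q = 846 W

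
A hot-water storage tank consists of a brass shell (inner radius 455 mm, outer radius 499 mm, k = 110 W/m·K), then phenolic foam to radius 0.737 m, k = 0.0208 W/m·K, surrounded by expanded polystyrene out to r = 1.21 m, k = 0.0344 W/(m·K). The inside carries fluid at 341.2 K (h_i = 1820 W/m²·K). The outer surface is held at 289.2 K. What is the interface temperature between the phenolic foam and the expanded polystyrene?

Treat each layer as a resistance in series:
  R_conv,in = 1/(4πr²h) = 1/(4π·0.455²·1820) = 2.112×10^-4 K/W
  R_brass = (1/0.455 − 1/0.499)/(4πk) = 0.1938/(4π·110) = 1.402×10^-4 K/W
  R_phenolic foam = (1/0.499 − 1/0.737)/(4πk) = 0.6472/(4π·0.0208) = 2.476 K/W
  R_expanded polystyrene = (1/0.737 − 1/1.21)/(4πk) = 0.5304/(4π·0.0344) = 1.227 K/W
ΣR = 2.112×10^-4 + 1.402×10^-4 + 2.476 + 1.227 = 3.703 K/W
Q = ΔT/ΣR = (341.2 K − 289.2 K)/3.703 = 14.04 W
From the inner boundary to the phenolic foam/expanded polystyrene interface, ΣR_partial = 2.476 K/W.
T_interface = T_in − Q·ΣR_partial = 341.2 K − (14.04)(2.476) = 306.4 K

T = 306.4 K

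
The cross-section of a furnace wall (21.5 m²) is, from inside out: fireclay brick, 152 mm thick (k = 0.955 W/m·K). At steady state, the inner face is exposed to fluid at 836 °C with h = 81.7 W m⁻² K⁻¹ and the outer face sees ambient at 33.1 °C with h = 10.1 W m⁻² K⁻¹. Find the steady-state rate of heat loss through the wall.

Q = 63800 W

Series thermal resistances, inner to outer:
  R_conv,in = 1/(hA) = 1/(81.7·21.5) = 5.693×10^-4 K/W
  R_fireclay brick = L/(kA) = 0.152/(0.955·21.5) = 0.007403 K/W
  R_conv,out = 1/(hA) = 1/(10.1·21.5) = 0.004605 K/W
ΣR = 5.693×10^-4 + 0.007403 + 0.004605 = 0.01258 K/W
Q = ΔT/ΣR = (836 °C − 33.1 °C)/0.01258 = 63800 W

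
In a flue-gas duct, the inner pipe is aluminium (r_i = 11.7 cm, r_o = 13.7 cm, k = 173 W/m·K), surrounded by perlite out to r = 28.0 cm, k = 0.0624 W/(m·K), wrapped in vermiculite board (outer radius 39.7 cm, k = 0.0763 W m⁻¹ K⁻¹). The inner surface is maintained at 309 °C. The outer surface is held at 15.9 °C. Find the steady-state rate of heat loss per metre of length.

Q' = 115 W/m

Series thermal resistances, inner to outer:
  R'_aluminium = ln(0.137/0.117)/(2πk) = 0.1578/(2π·173) = 1.452×10^-4 m·K/W
  R'_perlite = ln(0.280/0.137)/(2πk) = 0.7148/(2π·0.0624) = 1.823 m·K/W
  R'_vermiculite board = ln(0.397/0.280)/(2πk) = 0.3491/(2π·0.0763) = 0.7283 m·K/W
ΣR = 1.452×10^-4 + 1.823 + 0.7283 = 2.551 m·K/W
Q' = ΔT/ΣR = (309 °C − 15.9 °C)/2.551 = 115 W/m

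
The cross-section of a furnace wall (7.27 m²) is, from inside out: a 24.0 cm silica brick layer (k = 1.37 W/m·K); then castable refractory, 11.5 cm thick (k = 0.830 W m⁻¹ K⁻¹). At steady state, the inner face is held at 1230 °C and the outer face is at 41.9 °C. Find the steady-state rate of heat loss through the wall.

Q = 27.5 kW

Resistance network (inner→outer):
  R_silica brick = L/(kA) = 0.240/(1.37·7.27) = 0.02410 K/W
  R_castable refractory = L/(kA) = 0.115/(0.830·7.27) = 0.01906 K/W
ΣR = 0.02410 + 0.01906 = 0.04316 K/W
Q = ΔT/ΣR = (1230 °C − 41.9 °C)/0.04316 = 27500 W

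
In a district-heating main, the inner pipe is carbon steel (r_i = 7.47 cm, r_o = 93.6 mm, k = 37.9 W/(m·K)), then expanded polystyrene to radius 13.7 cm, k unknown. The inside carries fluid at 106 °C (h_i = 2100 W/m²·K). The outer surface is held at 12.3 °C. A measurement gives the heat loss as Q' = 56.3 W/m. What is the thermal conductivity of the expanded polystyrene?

k = 0.0365 W/m·K

ΣR = ΔT/Q' = |106 − 12.3|/56.3 = 1.664 m·K/W
Known resistances:
  R'_conv,in = 1/(2πr h) = 1/(2π·0.0747·2100) = 0.001015 m·K/W
  R'_carbon steel = ln(0.0936/0.0747)/(2πk) = 0.2256/(2π·37.9) = 9.472×10^-4 m·K/W
R_expanded polystyrene = ΣR − ΣR_known = 1.664 − 0.001962 = 1.662 m·K/W
ln(r₂/r₁)/(2πk) = 1.662 ⇒ k = 0.3810/(2π·1.662) = 0.0365 W/m·K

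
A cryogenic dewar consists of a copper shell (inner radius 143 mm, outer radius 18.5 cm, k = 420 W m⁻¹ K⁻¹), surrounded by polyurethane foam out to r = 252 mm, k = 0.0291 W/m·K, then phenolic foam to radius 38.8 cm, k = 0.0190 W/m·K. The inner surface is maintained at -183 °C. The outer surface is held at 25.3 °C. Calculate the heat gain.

Q = 21.4 W

Treat each layer as a resistance in series:
  R_copper = (1/0.143 − 1/0.185)/(4πk) = 1.588/(4π·420) = 3.008×10^-4 K/W
  R_polyurethane foam = (1/0.185 − 1/0.252)/(4πk) = 1.437/(4π·0.0291) = 3.930 K/W
  R_phenolic foam = (1/0.252 − 1/0.388)/(4πk) = 1.391/(4π·0.0190) = 5.826 K/W
ΣR = 3.008×10^-4 + 3.930 + 5.826 = 9.756 K/W
Q = ΔT/ΣR = (-183 °C − 25.3 °C)/9.756 = -21.4 W
(Negative Q ⇒ heat flows inward; heat gain = 21.4 W.)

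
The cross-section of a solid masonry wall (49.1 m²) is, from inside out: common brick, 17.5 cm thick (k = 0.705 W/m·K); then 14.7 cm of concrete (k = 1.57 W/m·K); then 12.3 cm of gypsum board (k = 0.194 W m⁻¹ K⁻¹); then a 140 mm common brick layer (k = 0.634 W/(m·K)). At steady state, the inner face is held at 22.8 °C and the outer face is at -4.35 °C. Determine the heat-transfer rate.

Series thermal resistances, inner to outer:
  R_common brick = L/(kA) = 0.175/(0.705·49.1) = 0.005056 K/W
  R_concrete = L/(kA) = 0.147/(1.57·49.1) = 0.001907 K/W
  R_gypsum board = L/(kA) = 0.123/(0.194·49.1) = 0.01291 K/W
  R_common brick = L/(kA) = 0.140/(0.634·49.1) = 0.004497 K/W
ΣR = 0.005056 + 0.001907 + 0.01291 + 0.004497 = 0.02437 K/W
Q = ΔT/ΣR = (22.8 °C − -4.35 °C)/0.02437 = 1110 W

Q = 1110 W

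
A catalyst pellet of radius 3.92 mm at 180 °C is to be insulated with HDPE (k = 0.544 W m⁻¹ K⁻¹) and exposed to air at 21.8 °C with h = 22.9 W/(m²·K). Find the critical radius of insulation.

For a sphere, r_cr = 2k_ins/h = 2·0.544/22.9 = 0.0475 m = 4.75 cm

r_cr = 4.75 cm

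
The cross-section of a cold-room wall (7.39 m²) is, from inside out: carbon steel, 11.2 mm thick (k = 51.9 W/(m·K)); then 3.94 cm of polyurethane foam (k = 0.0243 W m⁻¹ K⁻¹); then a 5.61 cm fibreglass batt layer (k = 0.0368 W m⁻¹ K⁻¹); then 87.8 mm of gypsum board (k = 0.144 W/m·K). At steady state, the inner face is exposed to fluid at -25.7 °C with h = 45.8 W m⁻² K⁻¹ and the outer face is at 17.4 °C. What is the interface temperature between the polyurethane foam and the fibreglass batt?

Treat each layer as a resistance in series:
  R_conv,in = 1/(hA) = 1/(45.8·7.39) = 0.002955 K/W
  R_carbon steel = L/(kA) = 0.0112/(51.9·7.39) = 2.920×10^-5 K/W
  R_polyurethane foam = L/(kA) = 0.0394/(0.0243·7.39) = 0.2194 K/W
  R_fibreglass batt = L/(kA) = 0.0561/(0.0368·7.39) = 0.2063 K/W
  R_gypsum board = L/(kA) = 0.0878/(0.144·7.39) = 0.08251 K/W
ΣR = 0.002955 + 2.920×10^-5 + 0.2194 + 0.2063 + 0.08251 = 0.5112 K/W
Q = ΔT/ΣR = (-25.7 °C − 17.4 °C)/0.5112 = -84.31 W
From the inner boundary to the polyurethane foam/fibreglass batt interface, ΣR_partial = 0.2224 K/W.
T_interface = T_in − Q·ΣR_partial = -25.7 °C − (-84.31)(0.2224) = -6.95 °C

T = -6.95 °C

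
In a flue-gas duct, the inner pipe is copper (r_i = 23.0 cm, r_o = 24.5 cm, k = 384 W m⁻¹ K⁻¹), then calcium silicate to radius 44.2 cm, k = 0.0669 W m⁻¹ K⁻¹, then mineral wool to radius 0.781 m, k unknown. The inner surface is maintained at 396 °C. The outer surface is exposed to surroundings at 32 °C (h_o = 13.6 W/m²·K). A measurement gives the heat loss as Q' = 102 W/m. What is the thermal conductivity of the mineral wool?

ΣR = ΔT/Q' = |396 − 32|/102 = 3.569 m·K/W
Known resistances:
  R'_copper = ln(0.245/0.230)/(2πk) = 0.06318/(2π·384) = 2.619×10^-5 m·K/W
  R'_calcium silicate = ln(0.442/0.245)/(2πk) = 0.5901/(2π·0.0669) = 1.404 m·K/W
  R'_conv,out = 1/(2πr h) = 1/(2π·0.781·13.6) = 0.01498 m·K/W
R_mineral wool = ΣR − ΣR_known = 3.569 − 1.419 = 2.150 m·K/W
ln(r₂/r₁)/(2πk) = 2.150 ⇒ k = 0.5693/(2π·2.150) = 0.0421 W/m·K

k = 0.0421 W/m·K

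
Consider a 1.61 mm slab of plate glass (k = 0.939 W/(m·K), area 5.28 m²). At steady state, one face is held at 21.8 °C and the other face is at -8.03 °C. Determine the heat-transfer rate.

Q = kA·ΔT/L = 0.939 × 5.28 × |21.8 °C − -8.03 °C| / 0.00161 = 91900 W

Q = 91.9 kW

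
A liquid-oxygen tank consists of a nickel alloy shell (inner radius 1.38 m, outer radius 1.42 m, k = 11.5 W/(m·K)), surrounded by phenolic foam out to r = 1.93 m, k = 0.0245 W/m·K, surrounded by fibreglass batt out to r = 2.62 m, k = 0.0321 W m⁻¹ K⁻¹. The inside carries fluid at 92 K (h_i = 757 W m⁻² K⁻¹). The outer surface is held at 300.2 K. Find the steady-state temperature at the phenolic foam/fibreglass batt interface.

Series thermal resistances, inner to outer:
  R_conv,in = 1/(4πr²h) = 1/(4π·1.38²·757) = 5.520×10^-5 K/W
  R_nickel alloy = (1/1.38 − 1/1.42)/(4πk) = 0.02041/(4π·11.5) = 1.412×10^-4 K/W
  R_phenolic foam = (1/1.42 − 1/1.93)/(4πk) = 0.1861/(4π·0.0245) = 0.6044 K/W
  R_fibreglass batt = (1/1.93 − 1/2.62)/(4πk) = 0.1365/(4π·0.0321) = 0.3383 K/W
ΣR = 5.520×10^-5 + 1.412×10^-4 + 0.6044 + 0.3383 = 0.9429 K/W
Q = ΔT/ΣR = (92 K − 300.2 K)/0.9429 = -220.8 W
From the inner boundary to the phenolic foam/fibreglass batt interface, ΣR_partial = 0.6046 K/W.
T_interface = T_in − Q·ΣR_partial = 92 K − (-220.8)(0.6046) = 225.5 K

T = 225.5 K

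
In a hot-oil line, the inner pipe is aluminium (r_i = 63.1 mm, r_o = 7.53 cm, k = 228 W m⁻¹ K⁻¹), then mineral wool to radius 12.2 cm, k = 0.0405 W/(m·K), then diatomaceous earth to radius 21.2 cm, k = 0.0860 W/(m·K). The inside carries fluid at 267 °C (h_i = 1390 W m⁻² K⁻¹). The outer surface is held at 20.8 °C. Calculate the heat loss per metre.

Q' = 84.3 W/m

Series thermal resistances, inner to outer:
  R'_conv,in = 1/(2πr h) = 1/(2π·0.0631·1390) = 0.001815 m·K/W
  R'_aluminium = ln(0.0753/0.0631)/(2πk) = 0.1768/(2π·228) = 1.234×10^-4 m·K/W
  R'_mineral wool = ln(0.122/0.0753)/(2πk) = 0.4825/(2π·0.0405) = 1.896 m·K/W
  R'_diatomaceous earth = ln(0.212/0.122)/(2πk) = 0.5526/(2π·0.0860) = 1.023 m·K/W
ΣR = 0.001815 + 1.234×10^-4 + 1.896 + 1.023 = 2.921 m·K/W
Q' = ΔT/ΣR = (267 °C − 20.8 °C)/2.921 = 84.3 W/m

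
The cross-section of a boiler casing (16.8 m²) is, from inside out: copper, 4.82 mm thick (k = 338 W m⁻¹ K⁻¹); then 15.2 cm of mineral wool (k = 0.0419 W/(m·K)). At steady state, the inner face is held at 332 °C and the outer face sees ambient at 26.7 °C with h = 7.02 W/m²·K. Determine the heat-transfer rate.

Treat each layer as a resistance in series:
  R_copper = L/(kA) = 0.00482/(338·16.8) = 8.488×10^-7 K/W
  R_mineral wool = L/(kA) = 0.152/(0.0419·16.8) = 0.2159 K/W
  R_conv,out = 1/(hA) = 1/(7.02·16.8) = 0.008479 K/W
ΣR = 8.488×10^-7 + 0.2159 + 0.008479 = 0.2244 K/W
Q = ΔT/ΣR = (332 °C − 26.7 °C)/0.2244 = 1360 W

Q = 1360 W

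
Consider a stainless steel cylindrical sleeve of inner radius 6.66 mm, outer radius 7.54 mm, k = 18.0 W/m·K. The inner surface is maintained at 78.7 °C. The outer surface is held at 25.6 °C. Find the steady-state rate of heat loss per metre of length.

Q' = 2πk·ΔT/ln(r₂/r₁) = 2π × 18.0 × 53.1 / ln(0.00754/0.00666) = 48400 W/m

Q' = 48.4 kW/m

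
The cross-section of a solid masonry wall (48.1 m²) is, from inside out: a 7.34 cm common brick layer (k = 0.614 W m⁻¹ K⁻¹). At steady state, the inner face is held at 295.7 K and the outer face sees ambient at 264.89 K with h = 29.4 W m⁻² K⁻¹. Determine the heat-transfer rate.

Series thermal resistances, inner to outer:
  R_common brick = L/(kA) = 0.0734/(0.614·48.1) = 0.002485 K/W
  R_conv,out = 1/(hA) = 1/(29.4·48.1) = 7.071×10^-4 K/W
ΣR = 0.002485 + 7.071×10^-4 = 0.003192 K/W
Q = ΔT/ΣR = (295.7 K − 264.89 K)/0.003192 = 9650 W

Q = 9.65 kW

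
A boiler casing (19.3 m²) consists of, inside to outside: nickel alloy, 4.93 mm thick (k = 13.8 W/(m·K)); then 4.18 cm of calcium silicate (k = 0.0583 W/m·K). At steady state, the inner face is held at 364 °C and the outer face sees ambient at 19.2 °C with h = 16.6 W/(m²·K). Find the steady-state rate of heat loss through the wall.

Resistance network (inner→outer):
  R_nickel alloy = L/(kA) = 0.00493/(13.8·19.3) = 1.851×10^-5 K/W
  R_calcium silicate = L/(kA) = 0.0418/(0.0583·19.3) = 0.03715 K/W
  R_conv,out = 1/(hA) = 1/(16.6·19.3) = 0.003121 K/W
ΣR = 1.851×10^-5 + 0.03715 + 0.003121 = 0.04029 K/W
Q = ΔT/ΣR = (364 °C − 19.2 °C)/0.04029 = 8560 W

Q = 8.56 kW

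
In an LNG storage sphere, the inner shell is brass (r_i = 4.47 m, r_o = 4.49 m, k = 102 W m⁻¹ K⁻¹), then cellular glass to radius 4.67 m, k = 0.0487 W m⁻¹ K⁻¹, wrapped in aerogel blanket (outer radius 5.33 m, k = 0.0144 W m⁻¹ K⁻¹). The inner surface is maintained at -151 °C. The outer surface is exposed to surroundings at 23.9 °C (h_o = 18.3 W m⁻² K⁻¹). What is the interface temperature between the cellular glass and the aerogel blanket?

T = -136 °C

Treat each layer as a resistance in series:
  R_brass = (1/4.47 − 1/4.49)/(4πk) = 9.965×10^-4/(4π·102) = 7.774×10^-7 K/W
  R_cellular glass = (1/4.49 − 1/4.67)/(4πk) = 0.008584/(4π·0.0487) = 0.01403 K/W
  R_aerogel blanket = (1/4.67 − 1/5.33)/(4πk) = 0.02652/(4π·0.0144) = 0.1465 K/W
  R_conv,out = 1/(4πr²h) = 1/(4π·5.33²·18.3) = 1.531×10^-4 K/W
ΣR = 7.774×10^-7 + 0.01403 + 0.1465 + 1.531×10^-4 = 0.1607 K/W
Q = ΔT/ΣR = (-151 °C − 23.9 °C)/0.1607 = -1088 W
From the inner boundary to the cellular glass/aerogel blanket interface, ΣR_partial = 0.01403 K/W.
T_interface = T_in − Q·ΣR_partial = -151 °C − (-1088)(0.01403) = -136 °C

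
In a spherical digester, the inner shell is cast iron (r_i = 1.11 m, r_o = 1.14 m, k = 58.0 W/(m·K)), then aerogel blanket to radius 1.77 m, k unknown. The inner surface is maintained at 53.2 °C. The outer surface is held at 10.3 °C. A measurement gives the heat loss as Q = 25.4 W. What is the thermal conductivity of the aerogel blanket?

k = 0.0147 W/m·K

ΣR = ΔT/Q = |53.2 − 10.3|/25.4 = 1.689 K/W
Known resistances:
  R_cast iron = (1/1.11 − 1/1.14)/(4πk) = 0.02371/(4π·58.0) = 3.253×10^-5 K/W
R_aerogel blanket = ΣR − ΣR_known = 1.689 − 3.253×10^-5 = 1.689 K/W
(1/r₁−1/r₂)/(4πk) = 1.689 ⇒ k = 0.3122/(4π·1.689) = 0.0147 W/m·K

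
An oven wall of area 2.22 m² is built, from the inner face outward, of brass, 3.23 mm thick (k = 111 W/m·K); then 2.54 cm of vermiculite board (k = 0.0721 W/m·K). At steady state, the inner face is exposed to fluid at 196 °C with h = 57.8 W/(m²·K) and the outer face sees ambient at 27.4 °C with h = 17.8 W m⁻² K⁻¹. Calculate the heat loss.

Q = 879 W

Resistance network (inner→outer):
  R_conv,in = 1/(hA) = 1/(57.8·2.22) = 0.007793 K/W
  R_brass = L/(kA) = 0.00323/(111·2.22) = 1.311×10^-5 K/W
  R_vermiculite board = L/(kA) = 0.0254/(0.0721·2.22) = 0.1587 K/W
  R_conv,out = 1/(hA) = 1/(17.8·2.22) = 0.02531 K/W
ΣR = 0.007793 + 1.311×10^-5 + 0.1587 + 0.02531 = 0.1918 K/W
Q = ΔT/ΣR = (196 °C − 27.4 °C)/0.1918 = 879 W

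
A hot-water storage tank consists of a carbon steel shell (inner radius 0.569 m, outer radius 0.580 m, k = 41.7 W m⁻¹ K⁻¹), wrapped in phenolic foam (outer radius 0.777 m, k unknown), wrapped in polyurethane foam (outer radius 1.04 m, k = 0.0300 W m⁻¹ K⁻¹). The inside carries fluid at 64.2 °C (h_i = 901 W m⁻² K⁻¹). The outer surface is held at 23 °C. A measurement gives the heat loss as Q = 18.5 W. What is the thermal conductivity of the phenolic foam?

ΣR = ΔT/Q = |64.2 − 23|/18.5 = 2.227 K/W
Known resistances:
  R_conv,in = 1/(4πr²h) = 1/(4π·0.569²·901) = 2.728×10^-4 K/W
  R_carbon steel = (1/0.569 − 1/0.580)/(4πk) = 0.03333/(4π·41.7) = 6.361×10^-5 K/W
  R_polyurethane foam = (1/0.777 − 1/1.04)/(4πk) = 0.3255/(4π·0.0300) = 0.8633 K/W
R_phenolic foam = ΣR − ΣR_known = 2.227 − 0.8636 = 1.363 K/W
(1/r₁−1/r₂)/(4πk) = 1.363 ⇒ k = 0.4371/(4π·1.363) = 0.0255 W/m·K

k = 0.0255 W/m·K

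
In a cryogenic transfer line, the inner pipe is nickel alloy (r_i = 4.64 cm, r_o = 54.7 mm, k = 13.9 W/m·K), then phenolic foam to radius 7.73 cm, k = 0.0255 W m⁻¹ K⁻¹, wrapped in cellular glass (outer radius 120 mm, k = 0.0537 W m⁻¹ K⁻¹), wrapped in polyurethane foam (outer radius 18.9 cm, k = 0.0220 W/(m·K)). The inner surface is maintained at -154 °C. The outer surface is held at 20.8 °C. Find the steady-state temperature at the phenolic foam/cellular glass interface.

T = -98.1 °C

Series thermal resistances, inner to outer:
  R'_nickel alloy = ln(0.0547/0.0464)/(2πk) = 0.1646/(2π·13.9) = 0.001884 m·K/W
  R'_phenolic foam = ln(0.0773/0.0547)/(2πk) = 0.3458/(2π·0.0255) = 2.158 m·K/W
  R'_cellular glass = ln(0.120/0.0773)/(2πk) = 0.4398/(2π·0.0537) = 1.303 m·K/W
  R'_polyurethane foam = ln(0.189/0.120)/(2πk) = 0.4543/(2π·0.0220) = 3.286 m·K/W
ΣR = 0.001884 + 2.158 + 1.303 + 3.286 = 6.749 m·K/W
Q' = ΔT/ΣR = (-154 °C − 20.8 °C)/6.749 = -25.90 W/m
From the inner boundary to the phenolic foam/cellular glass interface, ΣR_partial = 2.160 m·K/W.
T_interface = T_in − Q'·ΣR_partial = -154 °C − (-25.90)(2.160) = -98.1 °C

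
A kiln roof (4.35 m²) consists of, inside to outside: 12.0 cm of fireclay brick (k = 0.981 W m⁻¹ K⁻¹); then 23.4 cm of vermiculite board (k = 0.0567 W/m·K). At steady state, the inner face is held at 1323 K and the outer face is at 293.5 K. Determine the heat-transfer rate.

Q = 1050 W

Resistance network (inner→outer):
  R_fireclay brick = L/(kA) = 0.120/(0.981·4.35) = 0.02812 K/W
  R_vermiculite board = L/(kA) = 0.234/(0.0567·4.35) = 0.9487 K/W
ΣR = 0.02812 + 0.9487 = 0.9768 K/W
Q = ΔT/ΣR = (1323 K − 293.5 K)/0.9768 = 1050 W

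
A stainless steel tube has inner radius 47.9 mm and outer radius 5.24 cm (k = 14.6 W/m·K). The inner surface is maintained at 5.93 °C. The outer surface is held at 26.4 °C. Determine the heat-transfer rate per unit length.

Q' = 2πk·ΔT/ln(r₂/r₁) = 2π × 14.6 × 20.47 / ln(0.0524/0.0479) = 20900 W/m

Q' = 20900 W/m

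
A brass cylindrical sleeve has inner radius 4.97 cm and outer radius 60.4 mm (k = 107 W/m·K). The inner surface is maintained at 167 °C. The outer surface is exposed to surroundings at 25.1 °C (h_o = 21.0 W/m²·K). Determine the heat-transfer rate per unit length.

Q' = 1130 W/m

Treat each layer as a resistance in series:
  R'_brass = ln(0.0604/0.0497)/(2πk) = 0.1950/(2π·107) = 2.900×10^-4 m·K/W
  R'_conv,out = 1/(2πr h) = 1/(2π·0.0604·21.0) = 0.1255 m·K/W
ΣR = 2.900×10^-4 + 0.1255 = 0.1258 m·K/W
Q' = ΔT/ΣR = (167 °C − 25.1 °C)/0.1258 = 1130 W/m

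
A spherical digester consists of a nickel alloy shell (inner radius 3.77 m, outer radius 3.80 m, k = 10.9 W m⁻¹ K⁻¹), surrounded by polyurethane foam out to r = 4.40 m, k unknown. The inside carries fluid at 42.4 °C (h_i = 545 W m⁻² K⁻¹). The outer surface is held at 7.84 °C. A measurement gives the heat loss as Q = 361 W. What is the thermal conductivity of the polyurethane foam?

k = 0.0298 W/m·K

ΣR = ΔT/Q = |42.4 − 7.84|/361 = 0.09573 K/W
Known resistances:
  R_conv,in = 1/(4πr²h) = 1/(4π·3.77²·545) = 1.027×10^-5 K/W
  R_nickel alloy = (1/3.77 − 1/3.80)/(4πk) = 0.002094/(4π·10.9) = 1.529×10^-5 K/W
R_polyurethane foam = ΣR − ΣR_known = 0.09573 − 2.556×10^-5 = 0.09570 K/W
(1/r₁−1/r₂)/(4πk) = 0.09570 ⇒ k = 0.03589/(4π·0.09570) = 0.0298 W/m·K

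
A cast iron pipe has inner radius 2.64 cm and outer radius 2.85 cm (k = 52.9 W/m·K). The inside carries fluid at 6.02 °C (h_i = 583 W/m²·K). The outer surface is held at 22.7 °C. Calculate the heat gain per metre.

Treat each layer as a resistance in series:
  R'_conv,in = 1/(2πr h) = 1/(2π·0.0264·583) = 0.01034 m·K/W
  R'_cast iron = ln(0.0285/0.0264)/(2πk) = 0.07654/(2π·52.9) = 2.303×10^-4 m·K/W
ΣR = 0.01034 + 2.303×10^-4 = 0.01057 m·K/W
Q' = ΔT/ΣR = (6.02 °C − 22.7 °C)/0.01057 = -1580 W/m
(Negative Q' ⇒ heat flows inward; heat gain = 1580 W/m.)

Q' = 1580 W/m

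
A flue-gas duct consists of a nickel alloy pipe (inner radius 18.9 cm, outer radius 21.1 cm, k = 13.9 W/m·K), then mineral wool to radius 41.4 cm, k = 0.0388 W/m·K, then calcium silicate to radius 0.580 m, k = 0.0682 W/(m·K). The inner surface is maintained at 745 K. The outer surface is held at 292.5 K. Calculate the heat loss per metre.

Resistance network (inner→outer):
  R'_nickel alloy = ln(0.211/0.189)/(2πk) = 0.1101/(2π·13.9) = 0.001261 m·K/W
  R'_mineral wool = ln(0.414/0.211)/(2πk) = 0.6740/(2π·0.0388) = 2.765 m·K/W
  R'_calcium silicate = ln(0.580/0.414)/(2πk) = 0.3372/(2π·0.0682) = 0.7868 m·K/W
ΣR = 0.001261 + 2.765 + 0.7868 = 3.553 m·K/W
Q' = ΔT/ΣR = (745 K − 292.5 K)/3.553 = 127 W/m

Q' = 127 W/m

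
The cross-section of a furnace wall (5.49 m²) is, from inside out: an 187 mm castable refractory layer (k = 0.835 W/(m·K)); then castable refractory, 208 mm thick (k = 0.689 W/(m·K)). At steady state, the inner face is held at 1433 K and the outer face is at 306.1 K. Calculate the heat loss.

Resistance network (inner→outer):
  R_castable refractory = L/(kA) = 0.187/(0.835·5.49) = 0.04079 K/W
  R_castable refractory = L/(kA) = 0.208/(0.689·5.49) = 0.05499 K/W
ΣR = 0.04079 + 0.05499 = 0.09578 K/W
Q = ΔT/ΣR = (1433 K − 306.1 K)/0.09578 = 11800 W

Q = 11.8 kW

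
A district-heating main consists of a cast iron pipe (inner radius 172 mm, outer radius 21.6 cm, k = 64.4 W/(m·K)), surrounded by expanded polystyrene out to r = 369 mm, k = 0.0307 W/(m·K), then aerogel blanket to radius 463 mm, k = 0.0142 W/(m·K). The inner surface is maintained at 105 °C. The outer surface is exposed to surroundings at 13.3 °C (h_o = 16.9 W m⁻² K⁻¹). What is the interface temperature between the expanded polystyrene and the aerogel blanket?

Series thermal resistances, inner to outer:
  R'_cast iron = ln(0.216/0.172)/(2πk) = 0.2278/(2π·64.4) = 5.629×10^-4 m·K/W
  R'_expanded polystyrene = ln(0.369/0.216)/(2πk) = 0.5355/(2π·0.0307) = 2.776 m·K/W
  R'_aerogel blanket = ln(0.463/0.369)/(2πk) = 0.2269/(2π·0.0142) = 2.543 m·K/W
  R'_conv,out = 1/(2πr h) = 1/(2π·0.463·16.9) = 0.02034 m·K/W
ΣR = 5.629×10^-4 + 2.776 + 2.543 + 0.02034 = 5.340 m·K/W
Q' = ΔT/ΣR = (105 °C − 13.3 °C)/5.340 = 17.17 W/m
From the inner boundary to the expanded polystyrene/aerogel blanket interface, ΣR_partial = 2.777 m·K/W.
T_interface = T_in − Q'·ΣR_partial = 105 °C − (17.17)(2.777) = 57.3 °C

T = 57.3 °C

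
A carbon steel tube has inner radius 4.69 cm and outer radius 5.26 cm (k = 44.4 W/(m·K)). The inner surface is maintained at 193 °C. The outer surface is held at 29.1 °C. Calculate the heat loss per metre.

Q' = 399 kW/m

Q' = 2πk·ΔT/ln(r₂/r₁) = 2π × 44.4 × 163.9 / ln(0.0526/0.0469) = 3.99×10^5 W/m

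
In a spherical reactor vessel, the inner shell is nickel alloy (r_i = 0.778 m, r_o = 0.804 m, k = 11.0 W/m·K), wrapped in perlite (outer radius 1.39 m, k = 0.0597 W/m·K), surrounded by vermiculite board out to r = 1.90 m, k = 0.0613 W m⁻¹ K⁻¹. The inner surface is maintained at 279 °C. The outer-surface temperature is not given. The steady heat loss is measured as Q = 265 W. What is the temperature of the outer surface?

Sum the resistances:
  R_nickel alloy = (1/0.778 − 1/0.804)/(4πk) = 0.04157/(4π·11.0) = 3.007×10^-4 K/W
  R_perlite = (1/0.804 − 1/1.39)/(4πk) = 0.5244/(4π·0.0597) = 0.6989 K/W
  R_vermiculite board = (1/1.39 − 1/1.90)/(4πk) = 0.1931/(4π·0.0613) = 0.2507 K/W
ΣR = 0.9499 K/W
ΔT = Q·ΣR = 265 × 0.9499 = 251.7 K
Heat flows outward, so T_out = T_in − ΔT = 279 − 251.7 = 27.3 °C

T_out = 27.3 °C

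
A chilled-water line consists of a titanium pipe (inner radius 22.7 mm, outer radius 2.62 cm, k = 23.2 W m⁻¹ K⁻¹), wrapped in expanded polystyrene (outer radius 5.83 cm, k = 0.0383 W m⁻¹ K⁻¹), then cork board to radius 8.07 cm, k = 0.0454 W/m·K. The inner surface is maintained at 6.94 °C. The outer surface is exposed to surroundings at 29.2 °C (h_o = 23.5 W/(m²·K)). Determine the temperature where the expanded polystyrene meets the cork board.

Treat each layer as a resistance in series:
  R'_titanium = ln(0.0262/0.0227)/(2πk) = 0.1434/(2π·23.2) = 9.837×10^-4 m·K/W
  R'_expanded polystyrene = ln(0.0583/0.0262)/(2πk) = 0.7998/(2π·0.0383) = 3.324 m·K/W
  R'_cork board = ln(0.0807/0.0583)/(2πk) = 0.3251/(2π·0.0454) = 1.140 m·K/W
  R'_conv,out = 1/(2πr h) = 1/(2π·0.0807·23.5) = 0.08392 m·K/W
ΣR = 9.837×10^-4 + 3.324 + 1.140 + 0.08392 = 4.549 m·K/W
Q' = ΔT/ΣR = (6.94 °C − 29.2 °C)/4.549 = -4.893 W/m
From the inner boundary to the expanded polystyrene/cork board interface, ΣR_partial = 3.325 m·K/W.
T_interface = T_in − Q'·ΣR_partial = 6.94 °C − (-4.893)(3.325) = 23.2 °C

T = 23.2 °C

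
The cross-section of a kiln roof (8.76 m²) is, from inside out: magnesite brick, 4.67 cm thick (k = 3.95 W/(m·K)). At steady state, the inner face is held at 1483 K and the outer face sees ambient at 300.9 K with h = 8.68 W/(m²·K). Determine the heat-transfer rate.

Resistance network (inner→outer):
  R_magnesite brick = L/(kA) = 0.0467/(3.95·8.76) = 0.001350 K/W
  R_conv,out = 1/(hA) = 1/(8.68·8.76) = 0.01315 K/W
ΣR = 0.001350 + 0.01315 = 0.01450 K/W
Q = ΔT/ΣR = (1483 K − 300.9 K)/0.01450 = 81500 W

Q = 81.5 kW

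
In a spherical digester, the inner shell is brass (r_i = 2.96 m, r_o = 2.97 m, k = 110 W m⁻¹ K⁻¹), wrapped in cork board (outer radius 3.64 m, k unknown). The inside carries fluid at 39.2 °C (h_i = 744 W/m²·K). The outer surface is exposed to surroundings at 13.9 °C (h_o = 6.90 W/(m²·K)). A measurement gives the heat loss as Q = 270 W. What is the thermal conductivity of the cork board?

ΣR = ΔT/Q = |39.2 − 13.9|/270 = 0.09370 K/W
Known resistances:
  R_conv,in = 1/(4πr²h) = 1/(4π·2.96²·744) = 1.221×10^-5 K/W
  R_brass = (1/2.96 − 1/2.97)/(4πk) = 0.001138/(4π·110) = 8.229×10^-7 K/W
  R_conv,out = 1/(4πr²h) = 1/(4π·3.64²·6.90) = 8.704×10^-4 K/W
R_cork board = ΣR − ΣR_known = 0.09370 − 8.834×10^-4 = 0.09282 K/W
(1/r₁−1/r₂)/(4πk) = 0.09282 ⇒ k = 0.06198/(4π·0.09282) = 0.0531 W/m·K

k = 0.0531 W/m·K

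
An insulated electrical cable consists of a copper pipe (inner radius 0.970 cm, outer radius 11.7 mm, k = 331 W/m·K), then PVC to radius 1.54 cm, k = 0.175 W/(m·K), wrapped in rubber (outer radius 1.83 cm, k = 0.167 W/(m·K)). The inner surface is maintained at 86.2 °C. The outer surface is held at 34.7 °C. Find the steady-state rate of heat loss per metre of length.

Q' = 124 W/m

Treat each layer as a resistance in series:
  R'_copper = ln(0.0117/0.00970)/(2πk) = 0.1875/(2π·331) = 9.014×10^-5 m·K/W
  R'_PVC = ln(0.0154/0.0117)/(2πk) = 0.2748/(2π·0.175) = 0.2499 m·K/W
  R'_rubber = ln(0.0183/0.0154)/(2πk) = 0.1725/(2π·0.167) = 0.1644 m·K/W
ΣR = 9.014×10^-5 + 0.2499 + 0.1644 = 0.4144 m·K/W
Q' = ΔT/ΣR = (86.2 °C − 34.7 °C)/0.4144 = 124 W/m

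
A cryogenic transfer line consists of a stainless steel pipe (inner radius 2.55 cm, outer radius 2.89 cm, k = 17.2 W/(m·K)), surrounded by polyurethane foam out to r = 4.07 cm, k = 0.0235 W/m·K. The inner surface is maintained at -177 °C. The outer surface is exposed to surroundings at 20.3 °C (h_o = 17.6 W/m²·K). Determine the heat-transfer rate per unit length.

Q' = 77.6 W/m

Treat each layer as a resistance in series:
  R'_stainless steel = ln(0.0289/0.0255)/(2πk) = 0.1252/(2π·17.2) = 0.001158 m·K/W
  R'_polyurethane foam = ln(0.0407/0.0289)/(2πk) = 0.3424/(2π·0.0235) = 2.319 m·K/W
  R'_conv,out = 1/(2πr h) = 1/(2π·0.0407·17.6) = 0.2222 m·K/W
ΣR = 0.001158 + 2.319 + 0.2222 = 2.542 m·K/W
Q' = ΔT/ΣR = (-177 °C − 20.3 °C)/2.542 = -77.6 W/m
(Negative Q' ⇒ heat flows inward; heat gain = 77.6 W/m.)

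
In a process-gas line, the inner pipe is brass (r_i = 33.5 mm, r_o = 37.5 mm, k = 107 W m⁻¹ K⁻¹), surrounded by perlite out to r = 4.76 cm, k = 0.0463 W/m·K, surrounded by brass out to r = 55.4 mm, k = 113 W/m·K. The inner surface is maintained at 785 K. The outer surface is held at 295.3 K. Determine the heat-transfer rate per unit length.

Resistance network (inner→outer):
  R'_brass = ln(0.0375/0.0335)/(2πk) = 0.1128/(2π·107) = 1.678×10^-4 m·K/W
  R'_perlite = ln(0.0476/0.0375)/(2πk) = 0.2385/(2π·0.0463) = 0.8198 m·K/W
  R'_brass = ln(0.0554/0.0476)/(2πk) = 0.1517/(2π·113) = 2.137×10^-4 m·K/W
ΣR = 1.678×10^-4 + 0.8198 + 2.137×10^-4 = 0.8202 m·K/W
Q' = ΔT/ΣR = (785 K − 295.3 K)/0.8202 = 597 W/m

Q' = 597 W/m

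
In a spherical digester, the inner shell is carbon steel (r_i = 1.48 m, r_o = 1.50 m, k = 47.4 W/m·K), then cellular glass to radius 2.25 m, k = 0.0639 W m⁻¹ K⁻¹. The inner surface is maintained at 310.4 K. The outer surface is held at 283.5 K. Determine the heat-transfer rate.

Resistance network (inner→outer):
  R_carbon steel = (1/1.48 − 1/1.50)/(4πk) = 0.009009/(4π·47.4) = 1.512×10^-5 K/W
  R_cellular glass = (1/1.50 − 1/2.25)/(4πk) = 0.2222/(4π·0.0639) = 0.2767 K/W
ΣR = 1.512×10^-5 + 0.2767 = 0.2767 K/W
Q = ΔT/ΣR = (310.4 K − 283.5 K)/0.2767 = 97.2 W

Q = 97.2 W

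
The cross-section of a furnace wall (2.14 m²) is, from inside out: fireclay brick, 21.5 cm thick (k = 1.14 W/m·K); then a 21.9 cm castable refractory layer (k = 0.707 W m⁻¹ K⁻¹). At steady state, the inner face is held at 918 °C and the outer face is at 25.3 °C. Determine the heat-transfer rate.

Q = 3.83 kW

Series thermal resistances, inner to outer:
  R_fireclay brick = L/(kA) = 0.215/(1.14·2.14) = 0.08813 K/W
  R_castable refractory = L/(kA) = 0.219/(0.707·2.14) = 0.1447 K/W
ΣR = 0.08813 + 0.1447 = 0.2328 K/W
Q = ΔT/ΣR = (918 °C − 25.3 °C)/0.2328 = 3830 W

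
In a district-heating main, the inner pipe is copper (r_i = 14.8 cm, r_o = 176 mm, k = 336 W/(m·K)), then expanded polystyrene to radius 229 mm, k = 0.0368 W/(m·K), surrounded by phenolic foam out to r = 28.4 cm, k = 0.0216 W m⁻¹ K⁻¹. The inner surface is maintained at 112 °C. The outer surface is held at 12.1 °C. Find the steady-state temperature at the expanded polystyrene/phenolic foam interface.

T = 70.3 °C

Resistance network (inner→outer):
  R'_copper = ln(0.176/0.148)/(2πk) = 0.1733/(2π·336) = 8.207×10^-5 m·K/W
  R'_expanded polystyrene = ln(0.229/0.176)/(2πk) = 0.2632/(2π·0.0368) = 1.138 m·K/W
  R'_phenolic foam = ln(0.284/0.229)/(2πk) = 0.2153/(2π·0.0216) = 1.586 m·K/W
ΣR = 8.207×10^-5 + 1.138 + 1.586 = 2.724 m·K/W
Q' = ΔT/ΣR = (112 °C − 12.1 °C)/2.724 = 36.67 W/m
From the inner boundary to the expanded polystyrene/phenolic foam interface, ΣR_partial = 1.138 m·K/W.
T_interface = T_in − Q'·ΣR_partial = 112 °C − (36.67)(1.138) = 70.3 °C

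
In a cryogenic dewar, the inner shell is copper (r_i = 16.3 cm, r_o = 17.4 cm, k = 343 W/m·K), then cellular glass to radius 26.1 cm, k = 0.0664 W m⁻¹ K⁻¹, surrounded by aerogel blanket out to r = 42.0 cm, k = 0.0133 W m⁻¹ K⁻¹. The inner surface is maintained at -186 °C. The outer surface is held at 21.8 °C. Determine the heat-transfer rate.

Series thermal resistances, inner to outer:
  R_copper = (1/0.163 − 1/0.174)/(4πk) = 0.3878/(4π·343) = 8.998×10^-5 K/W
  R_cellular glass = (1/0.174 − 1/0.261)/(4πk) = 1.916/(4π·0.0664) = 2.296 K/W
  R_aerogel blanket = (1/0.261 − 1/0.420)/(4πk) = 1.450/(4π·0.0133) = 8.679 K/W
ΣR = 8.998×10^-5 + 2.296 + 8.679 = 10.98 K/W
Q = ΔT/ΣR = (-186 °C − 21.8 °C)/10.98 = -18.9 W
(Negative Q ⇒ heat flows inward; heat gain = 18.9 W.)

Q = 18.9 W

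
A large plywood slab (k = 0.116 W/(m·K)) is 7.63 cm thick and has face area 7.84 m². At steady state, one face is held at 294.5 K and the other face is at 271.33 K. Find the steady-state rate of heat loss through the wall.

Q = kA·ΔT/L = 0.116 × 7.84 × |294.5 K − 271.33 K| / 0.0763 = 276 W

Q = 276 W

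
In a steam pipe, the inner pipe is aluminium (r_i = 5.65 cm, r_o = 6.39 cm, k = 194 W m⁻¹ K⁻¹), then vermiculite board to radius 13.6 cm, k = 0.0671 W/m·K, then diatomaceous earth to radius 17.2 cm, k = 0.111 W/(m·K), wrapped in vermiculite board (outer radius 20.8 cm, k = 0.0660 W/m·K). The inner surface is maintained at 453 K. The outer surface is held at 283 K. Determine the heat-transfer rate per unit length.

Treat each layer as a resistance in series:
  R'_aluminium = ln(0.0639/0.0565)/(2πk) = 0.1231/(2π·194) = 1.010×10^-4 m·K/W
  R'_vermiculite board = ln(0.136/0.0639)/(2πk) = 0.7553/(2π·0.0671) = 1.792 m·K/W
  R'_diatomaceous earth = ln(0.172/0.136)/(2πk) = 0.2348/(2π·0.111) = 0.3367 m·K/W
  R'_vermiculite board = ln(0.208/0.172)/(2πk) = 0.1900/(2π·0.0660) = 0.4583 m·K/W
ΣR = 1.010×10^-4 + 1.792 + 0.3367 + 0.4583 = 2.587 m·K/W
Q' = ΔT/ΣR = (453 K − 283 K)/2.587 = 65.7 W/m

Q' = 65.7 W/m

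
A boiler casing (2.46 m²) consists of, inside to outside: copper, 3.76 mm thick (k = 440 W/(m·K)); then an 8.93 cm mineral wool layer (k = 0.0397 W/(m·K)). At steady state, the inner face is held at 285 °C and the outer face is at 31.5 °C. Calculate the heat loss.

Q = 277 W

Resistance network (inner→outer):
  R_copper = L/(kA) = 0.00376/(440·2.46) = 3.474×10^-6 K/W
  R_mineral wool = L/(kA) = 0.0893/(0.0397·2.46) = 0.9144 K/W
ΣR = 3.474×10^-6 + 0.9144 = 0.9144 K/W
Q = ΔT/ΣR = (285 °C − 31.5 °C)/0.9144 = 277 W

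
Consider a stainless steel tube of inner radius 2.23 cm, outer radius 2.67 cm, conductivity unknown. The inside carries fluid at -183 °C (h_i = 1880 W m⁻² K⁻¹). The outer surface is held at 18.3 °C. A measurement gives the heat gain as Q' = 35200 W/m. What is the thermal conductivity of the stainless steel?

ΣR = ΔT/Q' = |-183 − 18.3|/35200 = 0.005719 m·K/W
Known resistances:
  R'_conv,in = 1/(2πr h) = 1/(2π·0.0223·1880) = 0.003796 m·K/W
R_stainless steel = ΣR − ΣR_known = 0.005719 − 0.003796 = 0.001923 m·K/W
ln(r₂/r₁)/(2πk) = 0.001923 ⇒ k = 0.1801/(2π·0.001923) = 14.9 W/m·K

k = 14.9 W/m·K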